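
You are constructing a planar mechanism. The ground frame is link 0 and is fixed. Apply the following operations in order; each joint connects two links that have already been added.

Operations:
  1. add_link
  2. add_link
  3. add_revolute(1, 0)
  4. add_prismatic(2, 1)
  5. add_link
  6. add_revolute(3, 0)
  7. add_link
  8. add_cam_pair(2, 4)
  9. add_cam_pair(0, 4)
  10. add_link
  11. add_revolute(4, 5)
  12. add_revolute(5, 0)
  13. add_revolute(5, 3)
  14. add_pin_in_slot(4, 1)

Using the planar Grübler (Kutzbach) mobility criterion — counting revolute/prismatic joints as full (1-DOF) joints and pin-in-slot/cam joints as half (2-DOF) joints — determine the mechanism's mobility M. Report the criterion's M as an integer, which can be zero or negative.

L=1 J1=0 J2=0
add link → L=2 J1=0 J2=0
add link → L=3 J1=0 J2=0
R@1,0 dof=1 J1 → L=3 J1=1 J2=0
P@2,1 dof=1 J1 → L=3 J1=2 J2=0
add link → L=4 J1=2 J2=0
R@3,0 dof=1 J1 → L=4 J1=3 J2=0
add link → L=5 J1=3 J2=0
C@2,4 dof=2 J2 → L=5 J1=3 J2=1
C@0,4 dof=2 J2 → L=5 J1=3 J2=2
add link → L=6 J1=3 J2=2
R@4,5 dof=1 J1 → L=6 J1=4 J2=2
R@5,0 dof=1 J1 → L=6 J1=5 J2=2
R@5,3 dof=1 J1 → L=6 J1=6 J2=2
PS@4,1 dof=2 J2 → L=6 J1=6 J2=3
M=3(L−1)−2J1−J2=3·5−2·6−3=0

M = 0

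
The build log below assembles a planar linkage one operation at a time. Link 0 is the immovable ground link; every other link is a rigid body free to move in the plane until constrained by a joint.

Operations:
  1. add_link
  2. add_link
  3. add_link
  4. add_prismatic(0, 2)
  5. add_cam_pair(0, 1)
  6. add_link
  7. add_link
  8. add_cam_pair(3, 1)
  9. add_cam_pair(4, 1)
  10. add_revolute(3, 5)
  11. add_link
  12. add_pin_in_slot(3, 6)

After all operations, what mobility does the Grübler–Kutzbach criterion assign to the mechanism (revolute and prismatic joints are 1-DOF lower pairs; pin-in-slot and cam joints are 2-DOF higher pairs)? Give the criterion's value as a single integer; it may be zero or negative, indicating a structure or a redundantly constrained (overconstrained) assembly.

L=1 J1=0 J2=0
add link → L=2 J1=0 J2=0
add link → L=3 J1=0 J2=0
add link → L=4 J1=0 J2=0
P@0,2 dof=1 J1 → L=4 J1=1 J2=0
C@0,1 dof=2 J2 → L=4 J1=1 J2=1
add link → L=5 J1=1 J2=1
add link → L=6 J1=1 J2=1
C@3,1 dof=2 J2 → L=6 J1=1 J2=2
C@4,1 dof=2 J2 → L=6 J1=1 J2=3
R@3,5 dof=1 J1 → L=6 J1=2 J2=3
add link → L=7 J1=2 J2=3
PS@3,6 dof=2 J2 → L=7 J1=2 J2=4
M=3(L−1)−2J1−J2=3·6−2·2−4=10

M = 10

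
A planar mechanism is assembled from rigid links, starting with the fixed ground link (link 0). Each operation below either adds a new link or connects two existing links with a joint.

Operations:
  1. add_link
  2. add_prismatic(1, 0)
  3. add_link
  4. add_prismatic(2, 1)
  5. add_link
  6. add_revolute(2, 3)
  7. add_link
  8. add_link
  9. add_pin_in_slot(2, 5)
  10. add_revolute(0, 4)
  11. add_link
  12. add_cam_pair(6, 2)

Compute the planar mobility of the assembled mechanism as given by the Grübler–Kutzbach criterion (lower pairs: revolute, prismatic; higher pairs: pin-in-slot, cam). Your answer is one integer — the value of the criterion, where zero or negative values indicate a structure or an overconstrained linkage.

[1;0;0] (link 0 is ground)
L+ [2;0;0]
P(1,0)∈J1 [2;1;0]
L+ [3;1;0]
P(2,1)∈J1 [3;2;0]
L+ [4;2;0]
R(2,3)∈J1 [4;3;0]
L+ [5;3;0]
L+ [6;3;0]
PS(2,5)∈J2 [6;3;1]
R(0,4)∈J1 [6;4;1]
L+ [7;4;1]
C(6,2)∈J2 [7;4;2]
mobility = 18 − 8 − 2 = 8

M = 8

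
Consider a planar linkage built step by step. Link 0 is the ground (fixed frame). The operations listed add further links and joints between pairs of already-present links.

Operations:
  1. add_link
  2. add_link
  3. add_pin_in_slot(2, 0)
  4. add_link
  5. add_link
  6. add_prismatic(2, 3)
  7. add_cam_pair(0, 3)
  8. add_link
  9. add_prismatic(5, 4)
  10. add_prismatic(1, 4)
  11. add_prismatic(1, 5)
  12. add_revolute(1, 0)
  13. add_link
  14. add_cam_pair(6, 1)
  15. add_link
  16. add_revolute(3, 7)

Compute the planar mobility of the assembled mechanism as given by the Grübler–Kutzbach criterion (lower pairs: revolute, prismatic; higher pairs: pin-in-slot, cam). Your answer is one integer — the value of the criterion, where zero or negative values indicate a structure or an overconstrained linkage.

M = 6

L=1 J1=0 J2=0
add link → L=2 J1=0 J2=0
add link → L=3 J1=0 J2=0
PS@2,0 dof=2 J2 → L=3 J1=0 J2=1
add link → L=4 J1=0 J2=1
add link → L=5 J1=0 J2=1
P@2,3 dof=1 J1 → L=5 J1=1 J2=1
C@0,3 dof=2 J2 → L=5 J1=1 J2=2
add link → L=6 J1=1 J2=2
P@5,4 dof=1 J1 → L=6 J1=2 J2=2
P@1,4 dof=1 J1 → L=6 J1=3 J2=2
P@1,5 dof=1 J1 → L=6 J1=4 J2=2
R@1,0 dof=1 J1 → L=6 J1=5 J2=2
add link → L=7 J1=5 J2=2
C@6,1 dof=2 J2 → L=7 J1=5 J2=3
add link → L=8 J1=5 J2=3
R@3,7 dof=1 J1 → L=8 J1=6 J2=3
M=3(L−1)−2J1−J2=3·7−2·6−3=6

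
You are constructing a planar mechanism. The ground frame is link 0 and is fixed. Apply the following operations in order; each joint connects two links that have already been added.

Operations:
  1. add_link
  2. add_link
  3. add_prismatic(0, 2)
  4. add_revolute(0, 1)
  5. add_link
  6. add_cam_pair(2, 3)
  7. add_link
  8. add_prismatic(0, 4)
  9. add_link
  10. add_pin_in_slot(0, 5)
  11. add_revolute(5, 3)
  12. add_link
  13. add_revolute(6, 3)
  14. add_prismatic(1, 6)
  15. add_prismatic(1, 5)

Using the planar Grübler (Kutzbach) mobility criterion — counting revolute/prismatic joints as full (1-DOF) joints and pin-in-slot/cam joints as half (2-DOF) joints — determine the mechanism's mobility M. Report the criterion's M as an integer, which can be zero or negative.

M = 2

L=1 J1=0 J2=0
add link → L=2 J1=0 J2=0
add link → L=3 J1=0 J2=0
P@0,2 dof=1 J1 → L=3 J1=1 J2=0
R@0,1 dof=1 J1 → L=3 J1=2 J2=0
add link → L=4 J1=2 J2=0
C@2,3 dof=2 J2 → L=4 J1=2 J2=1
add link → L=5 J1=2 J2=1
P@0,4 dof=1 J1 → L=5 J1=3 J2=1
add link → L=6 J1=3 J2=1
PS@0,5 dof=2 J2 → L=6 J1=3 J2=2
R@5,3 dof=1 J1 → L=6 J1=4 J2=2
add link → L=7 J1=4 J2=2
R@6,3 dof=1 J1 → L=7 J1=5 J2=2
P@1,6 dof=1 J1 → L=7 J1=6 J2=2
P@1,5 dof=1 J1 → L=7 J1=7 J2=2
M=3(L−1)−2J1−J2=3·6−2·7−2=2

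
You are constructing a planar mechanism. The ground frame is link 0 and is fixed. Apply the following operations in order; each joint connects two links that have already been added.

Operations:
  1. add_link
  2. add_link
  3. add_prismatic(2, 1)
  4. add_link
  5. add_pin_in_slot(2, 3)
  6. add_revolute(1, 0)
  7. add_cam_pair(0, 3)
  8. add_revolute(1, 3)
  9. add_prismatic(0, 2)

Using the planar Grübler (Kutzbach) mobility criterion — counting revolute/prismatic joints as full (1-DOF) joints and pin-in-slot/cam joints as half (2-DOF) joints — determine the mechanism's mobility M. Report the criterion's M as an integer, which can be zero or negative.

M = -1

ground; <1,0,0>
#1 <2,0,0>
#2 <3,0,0>
P:2↔1 J1 <3,1,0>
#3 <4,1,0>
PS:2↔3 J2 <4,1,1>
R:1↔0 J1 <4,2,1>
C:0↔3 J2 <4,2,2>
R:1↔3 J1 <4,3,2>
P:0↔2 J1 <4,4,2>
3×3 − 2×4 − 1×2 = -1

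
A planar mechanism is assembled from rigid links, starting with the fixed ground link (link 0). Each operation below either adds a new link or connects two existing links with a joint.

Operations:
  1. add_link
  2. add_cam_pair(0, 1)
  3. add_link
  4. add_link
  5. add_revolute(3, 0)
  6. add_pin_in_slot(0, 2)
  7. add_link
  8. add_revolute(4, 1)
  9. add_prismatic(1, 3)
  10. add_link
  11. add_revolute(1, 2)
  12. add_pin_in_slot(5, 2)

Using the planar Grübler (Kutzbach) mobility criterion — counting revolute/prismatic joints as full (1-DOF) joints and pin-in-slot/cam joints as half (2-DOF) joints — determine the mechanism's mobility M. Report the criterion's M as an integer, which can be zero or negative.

[1;0;0] (link 0 is ground)
L+ [2;0;0]
C(0,1)∈J2 [2;0;1]
L+ [3;0;1]
L+ [4;0;1]
R(3,0)∈J1 [4;1;1]
PS(0,2)∈J2 [4;1;2]
L+ [5;1;2]
R(4,1)∈J1 [5;2;2]
P(1,3)∈J1 [5;3;2]
L+ [6;3;2]
R(1,2)∈J1 [6;4;2]
PS(5,2)∈J2 [6;4;3]
mobility = 15 − 8 − 3 = 4

M = 4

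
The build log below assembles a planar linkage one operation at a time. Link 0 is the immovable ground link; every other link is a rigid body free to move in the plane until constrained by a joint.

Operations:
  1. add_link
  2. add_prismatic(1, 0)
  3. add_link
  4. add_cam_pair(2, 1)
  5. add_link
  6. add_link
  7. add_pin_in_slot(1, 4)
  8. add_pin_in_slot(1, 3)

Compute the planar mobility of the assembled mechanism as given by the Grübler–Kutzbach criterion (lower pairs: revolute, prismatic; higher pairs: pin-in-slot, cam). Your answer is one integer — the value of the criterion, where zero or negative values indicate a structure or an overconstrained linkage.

M = 7

link 0 = ground. State L|J1|J2 = 1|0|0
+link1  2|0|0
P(1,0) f=1→J1  2|1|0
+link2  3|1|0
C(2,1) f=2→J2  3|1|1
+link3  4|1|1
+link4  5|1|1
PS(1,4) f=2→J2  5|1|2
PS(1,3) f=2→J2  5|1|3
M = 3(5−1)−2·1−3 = 12−2−3 = 7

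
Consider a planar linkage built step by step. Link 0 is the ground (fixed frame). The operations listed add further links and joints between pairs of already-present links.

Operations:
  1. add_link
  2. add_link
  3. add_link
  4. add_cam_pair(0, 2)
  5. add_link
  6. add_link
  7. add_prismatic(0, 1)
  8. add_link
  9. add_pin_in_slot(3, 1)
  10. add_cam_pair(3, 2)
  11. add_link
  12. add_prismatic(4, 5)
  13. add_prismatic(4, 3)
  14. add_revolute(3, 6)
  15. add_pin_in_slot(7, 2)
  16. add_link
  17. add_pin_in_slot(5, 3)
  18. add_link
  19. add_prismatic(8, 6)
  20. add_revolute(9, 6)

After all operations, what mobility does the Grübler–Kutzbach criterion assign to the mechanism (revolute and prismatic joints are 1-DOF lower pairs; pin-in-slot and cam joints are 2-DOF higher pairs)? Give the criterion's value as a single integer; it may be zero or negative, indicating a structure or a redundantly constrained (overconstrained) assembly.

L=1 J1=0 J2=0
add link → L=2 J1=0 J2=0
add link → L=3 J1=0 J2=0
add link → L=4 J1=0 J2=0
C@0,2 dof=2 J2 → L=4 J1=0 J2=1
add link → L=5 J1=0 J2=1
add link → L=6 J1=0 J2=1
P@0,1 dof=1 J1 → L=6 J1=1 J2=1
add link → L=7 J1=1 J2=1
PS@3,1 dof=2 J2 → L=7 J1=1 J2=2
C@3,2 dof=2 J2 → L=7 J1=1 J2=3
add link → L=8 J1=1 J2=3
P@4,5 dof=1 J1 → L=8 J1=2 J2=3
P@4,3 dof=1 J1 → L=8 J1=3 J2=3
R@3,6 dof=1 J1 → L=8 J1=4 J2=3
PS@7,2 dof=2 J2 → L=8 J1=4 J2=4
add link → L=9 J1=4 J2=4
PS@5,3 dof=2 J2 → L=9 J1=4 J2=5
add link → L=10 J1=4 J2=5
P@8,6 dof=1 J1 → L=10 J1=5 J2=5
R@9,6 dof=1 J1 → L=10 J1=6 J2=5
M=3(L−1)−2J1−J2=3·9−2·6−5=10

M = 10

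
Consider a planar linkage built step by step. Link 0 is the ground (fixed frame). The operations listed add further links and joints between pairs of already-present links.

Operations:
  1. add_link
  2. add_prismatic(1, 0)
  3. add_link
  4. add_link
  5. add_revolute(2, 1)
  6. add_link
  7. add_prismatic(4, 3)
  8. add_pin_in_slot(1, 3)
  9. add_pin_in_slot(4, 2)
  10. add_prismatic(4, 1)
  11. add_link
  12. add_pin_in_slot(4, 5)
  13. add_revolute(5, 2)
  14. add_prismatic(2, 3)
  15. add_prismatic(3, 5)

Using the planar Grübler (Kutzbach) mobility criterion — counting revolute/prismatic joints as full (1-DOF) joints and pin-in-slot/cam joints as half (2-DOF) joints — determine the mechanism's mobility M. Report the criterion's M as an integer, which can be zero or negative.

link 0 = ground. State L|J1|J2 = 1|0|0
+link1  2|0|0
P(1,0) f=1→J1  2|1|0
+link2  3|1|0
+link3  4|1|0
R(2,1) f=1→J1  4|2|0
+link4  5|2|0
P(4,3) f=1→J1  5|3|0
PS(1,3) f=2→J2  5|3|1
PS(4,2) f=2→J2  5|3|2
P(4,1) f=1→J1  5|4|2
+link5  6|4|2
PS(4,5) f=2→J2  6|4|3
R(5,2) f=1→J1  6|5|3
P(2,3) f=1→J1  6|6|3
P(3,5) f=1→J1  6|7|3
M = 3(6−1)−2·7−3 = 15−14−3 = -2

M = -2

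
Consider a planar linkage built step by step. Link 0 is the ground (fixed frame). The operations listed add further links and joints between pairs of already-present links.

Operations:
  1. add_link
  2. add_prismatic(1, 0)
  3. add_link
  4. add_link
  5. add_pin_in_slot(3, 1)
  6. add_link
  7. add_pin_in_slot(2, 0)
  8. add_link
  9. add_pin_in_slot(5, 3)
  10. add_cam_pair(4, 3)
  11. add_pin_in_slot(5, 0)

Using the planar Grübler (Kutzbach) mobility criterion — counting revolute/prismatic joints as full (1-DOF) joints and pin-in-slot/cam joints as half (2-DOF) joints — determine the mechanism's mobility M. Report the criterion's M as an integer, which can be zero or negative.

M = 8

L=1 J1=0 J2=0
add link → L=2 J1=0 J2=0
P@1,0 dof=1 J1 → L=2 J1=1 J2=0
add link → L=3 J1=1 J2=0
add link → L=4 J1=1 J2=0
PS@3,1 dof=2 J2 → L=4 J1=1 J2=1
add link → L=5 J1=1 J2=1
PS@2,0 dof=2 J2 → L=5 J1=1 J2=2
add link → L=6 J1=1 J2=2
PS@5,3 dof=2 J2 → L=6 J1=1 J2=3
C@4,3 dof=2 J2 → L=6 J1=1 J2=4
PS@5,0 dof=2 J2 → L=6 J1=1 J2=5
M=3(L−1)−2J1−J2=3·5−2·1−5=8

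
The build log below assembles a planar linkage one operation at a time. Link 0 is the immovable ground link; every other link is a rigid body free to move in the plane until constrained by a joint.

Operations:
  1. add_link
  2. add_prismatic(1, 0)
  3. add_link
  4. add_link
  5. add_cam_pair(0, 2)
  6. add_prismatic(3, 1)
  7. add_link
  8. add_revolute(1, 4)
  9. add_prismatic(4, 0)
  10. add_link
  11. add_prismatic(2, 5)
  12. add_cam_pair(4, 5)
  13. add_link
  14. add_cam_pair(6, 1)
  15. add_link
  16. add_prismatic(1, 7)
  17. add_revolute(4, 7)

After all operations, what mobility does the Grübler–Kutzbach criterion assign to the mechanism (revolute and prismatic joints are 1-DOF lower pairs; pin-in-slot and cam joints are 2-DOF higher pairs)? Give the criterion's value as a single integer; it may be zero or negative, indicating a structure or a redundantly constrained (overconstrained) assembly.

M = 4

ground; <1,0,0>
#1 <2,0,0>
P:1↔0 J1 <2,1,0>
#2 <3,1,0>
#3 <4,1,0>
C:0↔2 J2 <4,1,1>
P:3↔1 J1 <4,2,1>
#4 <5,2,1>
R:1↔4 J1 <5,3,1>
P:4↔0 J1 <5,4,1>
#5 <6,4,1>
P:2↔5 J1 <6,5,1>
C:4↔5 J2 <6,5,2>
#6 <7,5,2>
C:6↔1 J2 <7,5,3>
#7 <8,5,3>
P:1↔7 J1 <8,6,3>
R:4↔7 J1 <8,7,3>
3×7 − 2×7 − 1×3 = 4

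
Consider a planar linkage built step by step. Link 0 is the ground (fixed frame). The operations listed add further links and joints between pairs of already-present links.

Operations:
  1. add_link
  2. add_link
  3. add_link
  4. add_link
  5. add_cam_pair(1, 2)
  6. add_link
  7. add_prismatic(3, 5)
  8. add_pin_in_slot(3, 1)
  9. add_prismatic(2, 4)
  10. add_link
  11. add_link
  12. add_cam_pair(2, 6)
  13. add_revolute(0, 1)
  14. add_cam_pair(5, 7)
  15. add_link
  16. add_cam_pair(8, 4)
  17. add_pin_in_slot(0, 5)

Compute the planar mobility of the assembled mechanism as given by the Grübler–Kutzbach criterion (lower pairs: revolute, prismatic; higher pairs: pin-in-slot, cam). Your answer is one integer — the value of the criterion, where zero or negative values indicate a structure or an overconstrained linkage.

M = 12

[1;0;0] (link 0 is ground)
L+ [2;0;0]
L+ [3;0;0]
L+ [4;0;0]
L+ [5;0;0]
C(1,2)∈J2 [5;0;1]
L+ [6;0;1]
P(3,5)∈J1 [6;1;1]
PS(3,1)∈J2 [6;1;2]
P(2,4)∈J1 [6;2;2]
L+ [7;2;2]
L+ [8;2;2]
C(2,6)∈J2 [8;2;3]
R(0,1)∈J1 [8;3;3]
C(5,7)∈J2 [8;3;4]
L+ [9;3;4]
C(8,4)∈J2 [9;3;5]
PS(0,5)∈J2 [9;3;6]
mobility = 24 − 6 − 6 = 12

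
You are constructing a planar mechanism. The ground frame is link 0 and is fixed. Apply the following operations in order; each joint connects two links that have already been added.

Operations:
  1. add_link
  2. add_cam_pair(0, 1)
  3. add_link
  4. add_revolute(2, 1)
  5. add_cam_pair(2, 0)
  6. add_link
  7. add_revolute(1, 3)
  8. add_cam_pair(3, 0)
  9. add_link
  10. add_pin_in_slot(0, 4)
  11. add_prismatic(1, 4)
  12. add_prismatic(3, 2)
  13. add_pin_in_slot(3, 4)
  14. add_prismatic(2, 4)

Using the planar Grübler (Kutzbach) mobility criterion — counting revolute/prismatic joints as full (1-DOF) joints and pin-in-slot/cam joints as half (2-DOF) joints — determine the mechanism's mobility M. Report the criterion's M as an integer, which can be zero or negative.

M = -3

[1;0;0] (link 0 is ground)
L+ [2;0;0]
C(0,1)∈J2 [2;0;1]
L+ [3;0;1]
R(2,1)∈J1 [3;1;1]
C(2,0)∈J2 [3;1;2]
L+ [4;1;2]
R(1,3)∈J1 [4;2;2]
C(3,0)∈J2 [4;2;3]
L+ [5;2;3]
PS(0,4)∈J2 [5;2;4]
P(1,4)∈J1 [5;3;4]
P(3,2)∈J1 [5;4;4]
PS(3,4)∈J2 [5;4;5]
P(2,4)∈J1 [5;5;5]
mobility = 12 − 10 − 5 = -3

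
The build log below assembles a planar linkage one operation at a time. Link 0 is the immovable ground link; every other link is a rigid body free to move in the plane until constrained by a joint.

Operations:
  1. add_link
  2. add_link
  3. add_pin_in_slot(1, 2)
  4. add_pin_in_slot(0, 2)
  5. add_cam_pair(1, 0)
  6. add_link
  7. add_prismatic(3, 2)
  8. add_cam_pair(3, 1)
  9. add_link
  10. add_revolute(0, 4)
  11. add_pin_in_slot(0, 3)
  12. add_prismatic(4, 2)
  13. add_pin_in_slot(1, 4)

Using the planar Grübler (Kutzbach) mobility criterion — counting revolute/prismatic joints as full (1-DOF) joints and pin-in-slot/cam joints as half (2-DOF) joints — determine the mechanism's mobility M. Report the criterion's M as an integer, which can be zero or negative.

L=1 J1=0 J2=0
add link → L=2 J1=0 J2=0
add link → L=3 J1=0 J2=0
PS@1,2 dof=2 J2 → L=3 J1=0 J2=1
PS@0,2 dof=2 J2 → L=3 J1=0 J2=2
C@1,0 dof=2 J2 → L=3 J1=0 J2=3
add link → L=4 J1=0 J2=3
P@3,2 dof=1 J1 → L=4 J1=1 J2=3
C@3,1 dof=2 J2 → L=4 J1=1 J2=4
add link → L=5 J1=1 J2=4
R@0,4 dof=1 J1 → L=5 J1=2 J2=4
PS@0,3 dof=2 J2 → L=5 J1=2 J2=5
P@4,2 dof=1 J1 → L=5 J1=3 J2=5
PS@1,4 dof=2 J2 → L=5 J1=3 J2=6
M=3(L−1)−2J1−J2=3·4−2·3−6=0

M = 0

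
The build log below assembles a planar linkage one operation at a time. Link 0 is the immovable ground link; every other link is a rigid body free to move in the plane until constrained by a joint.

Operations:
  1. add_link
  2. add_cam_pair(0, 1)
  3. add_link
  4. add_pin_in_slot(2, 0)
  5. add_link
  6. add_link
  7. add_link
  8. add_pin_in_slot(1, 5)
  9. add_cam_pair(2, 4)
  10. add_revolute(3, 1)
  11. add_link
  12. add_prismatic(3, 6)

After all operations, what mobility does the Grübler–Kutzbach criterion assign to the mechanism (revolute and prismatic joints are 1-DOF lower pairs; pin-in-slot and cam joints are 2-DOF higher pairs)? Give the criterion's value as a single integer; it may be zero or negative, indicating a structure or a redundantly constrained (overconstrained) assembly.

M = 10

L=1 J1=0 J2=0
add link → L=2 J1=0 J2=0
C@0,1 dof=2 J2 → L=2 J1=0 J2=1
add link → L=3 J1=0 J2=1
PS@2,0 dof=2 J2 → L=3 J1=0 J2=2
add link → L=4 J1=0 J2=2
add link → L=5 J1=0 J2=2
add link → L=6 J1=0 J2=2
PS@1,5 dof=2 J2 → L=6 J1=0 J2=3
C@2,4 dof=2 J2 → L=6 J1=0 J2=4
R@3,1 dof=1 J1 → L=6 J1=1 J2=4
add link → L=7 J1=1 J2=4
P@3,6 dof=1 J1 → L=7 J1=2 J2=4
M=3(L−1)−2J1−J2=3·6−2·2−4=10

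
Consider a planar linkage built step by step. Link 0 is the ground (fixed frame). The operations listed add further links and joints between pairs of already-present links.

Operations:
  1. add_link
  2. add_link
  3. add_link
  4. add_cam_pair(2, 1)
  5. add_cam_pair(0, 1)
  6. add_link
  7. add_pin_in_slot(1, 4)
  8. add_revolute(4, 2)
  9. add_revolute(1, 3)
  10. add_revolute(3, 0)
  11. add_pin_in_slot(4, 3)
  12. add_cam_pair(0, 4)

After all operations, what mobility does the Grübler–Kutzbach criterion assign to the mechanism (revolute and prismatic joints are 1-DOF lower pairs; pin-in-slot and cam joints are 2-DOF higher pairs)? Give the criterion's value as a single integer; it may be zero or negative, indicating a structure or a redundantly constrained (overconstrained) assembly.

M = 1

L=1 J1=0 J2=0
add link → L=2 J1=0 J2=0
add link → L=3 J1=0 J2=0
add link → L=4 J1=0 J2=0
C@2,1 dof=2 J2 → L=4 J1=0 J2=1
C@0,1 dof=2 J2 → L=4 J1=0 J2=2
add link → L=5 J1=0 J2=2
PS@1,4 dof=2 J2 → L=5 J1=0 J2=3
R@4,2 dof=1 J1 → L=5 J1=1 J2=3
R@1,3 dof=1 J1 → L=5 J1=2 J2=3
R@3,0 dof=1 J1 → L=5 J1=3 J2=3
PS@4,3 dof=2 J2 → L=5 J1=3 J2=4
C@0,4 dof=2 J2 → L=5 J1=3 J2=5
M=3(L−1)−2J1−J2=3·4−2·3−5=1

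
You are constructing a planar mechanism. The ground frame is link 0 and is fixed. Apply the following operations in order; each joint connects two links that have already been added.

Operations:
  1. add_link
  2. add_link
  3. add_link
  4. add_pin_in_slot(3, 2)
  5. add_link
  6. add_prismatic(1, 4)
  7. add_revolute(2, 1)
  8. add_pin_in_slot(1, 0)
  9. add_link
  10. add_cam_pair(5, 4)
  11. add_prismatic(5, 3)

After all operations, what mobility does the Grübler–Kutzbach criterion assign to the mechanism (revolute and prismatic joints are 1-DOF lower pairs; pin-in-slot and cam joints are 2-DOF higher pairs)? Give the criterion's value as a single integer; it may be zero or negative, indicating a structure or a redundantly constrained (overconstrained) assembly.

M = 6

ground; <1,0,0>
#1 <2,0,0>
#2 <3,0,0>
#3 <4,0,0>
PS:3↔2 J2 <4,0,1>
#4 <5,0,1>
P:1↔4 J1 <5,1,1>
R:2↔1 J1 <5,2,1>
PS:1↔0 J2 <5,2,2>
#5 <6,2,2>
C:5↔4 J2 <6,2,3>
P:5↔3 J1 <6,3,3>
3×5 − 2×3 − 1×3 = 6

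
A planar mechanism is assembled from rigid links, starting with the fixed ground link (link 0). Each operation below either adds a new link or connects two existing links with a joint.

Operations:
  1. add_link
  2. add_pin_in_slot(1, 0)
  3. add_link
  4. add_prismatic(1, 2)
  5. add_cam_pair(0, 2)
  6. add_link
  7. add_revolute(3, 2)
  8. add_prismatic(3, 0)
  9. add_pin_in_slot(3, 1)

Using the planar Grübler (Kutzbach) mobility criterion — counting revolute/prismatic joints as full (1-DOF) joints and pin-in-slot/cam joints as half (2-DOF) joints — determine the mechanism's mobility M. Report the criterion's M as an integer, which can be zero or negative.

M = 0

[1;0;0] (link 0 is ground)
L+ [2;0;0]
PS(1,0)∈J2 [2;0;1]
L+ [3;0;1]
P(1,2)∈J1 [3;1;1]
C(0,2)∈J2 [3;1;2]
L+ [4;1;2]
R(3,2)∈J1 [4;2;2]
P(3,0)∈J1 [4;3;2]
PS(3,1)∈J2 [4;3;3]
mobility = 9 − 6 − 3 = 0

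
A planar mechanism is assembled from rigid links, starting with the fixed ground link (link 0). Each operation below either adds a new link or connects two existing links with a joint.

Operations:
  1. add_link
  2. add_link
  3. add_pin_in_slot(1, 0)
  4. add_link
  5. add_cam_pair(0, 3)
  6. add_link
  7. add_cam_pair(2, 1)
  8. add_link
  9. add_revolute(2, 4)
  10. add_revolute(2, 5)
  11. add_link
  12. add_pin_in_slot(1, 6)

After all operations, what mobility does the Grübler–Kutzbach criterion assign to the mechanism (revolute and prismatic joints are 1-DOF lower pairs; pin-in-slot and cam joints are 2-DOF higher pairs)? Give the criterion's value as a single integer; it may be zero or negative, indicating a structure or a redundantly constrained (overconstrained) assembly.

M = 10

(L,J1,J2)=(1,0,0); link0 fixed
link1: (2,0,0)
link2: (3,0,0)
PS 1-0 [J2]: (3,0,1)
link3: (4,0,1)
C 0-3 [J2]: (4,0,2)
link4: (5,0,2)
C 2-1 [J2]: (5,0,3)
link5: (6,0,3)
R 2-4 [J1]: (6,1,3)
R 2-5 [J1]: (6,2,3)
link6: (7,2,3)
PS 1-6 [J2]: (7,2,4)
Grübler: 3·6 − 2·2 − 4 = 10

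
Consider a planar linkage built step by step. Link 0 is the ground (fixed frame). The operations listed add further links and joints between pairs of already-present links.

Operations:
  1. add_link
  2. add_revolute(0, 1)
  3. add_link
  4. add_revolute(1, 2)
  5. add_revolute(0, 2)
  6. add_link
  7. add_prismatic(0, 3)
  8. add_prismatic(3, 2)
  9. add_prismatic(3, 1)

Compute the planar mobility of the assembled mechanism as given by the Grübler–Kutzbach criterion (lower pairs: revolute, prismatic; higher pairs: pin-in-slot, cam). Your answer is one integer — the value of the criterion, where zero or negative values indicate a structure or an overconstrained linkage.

link 0 = ground. State L|J1|J2 = 1|0|0
+link1  2|0|0
R(0,1) f=1→J1  2|1|0
+link2  3|1|0
R(1,2) f=1→J1  3|2|0
R(0,2) f=1→J1  3|3|0
+link3  4|3|0
P(0,3) f=1→J1  4|4|0
P(3,2) f=1→J1  4|5|0
P(3,1) f=1→J1  4|6|0
M = 3(4−1)−2·6−0 = 9−12−0 = -3

M = -3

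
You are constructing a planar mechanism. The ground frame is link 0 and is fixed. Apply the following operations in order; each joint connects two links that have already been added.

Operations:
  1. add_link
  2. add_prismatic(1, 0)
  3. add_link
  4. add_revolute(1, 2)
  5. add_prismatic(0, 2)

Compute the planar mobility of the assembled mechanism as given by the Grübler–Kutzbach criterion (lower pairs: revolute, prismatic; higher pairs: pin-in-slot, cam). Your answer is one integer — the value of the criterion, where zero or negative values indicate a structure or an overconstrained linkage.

[1;0;0] (link 0 is ground)
L+ [2;0;0]
P(1,0)∈J1 [2;1;0]
L+ [3;1;0]
R(1,2)∈J1 [3;2;0]
P(0,2)∈J1 [3;3;0]
mobility = 6 − 6 − 0 = 0

M = 0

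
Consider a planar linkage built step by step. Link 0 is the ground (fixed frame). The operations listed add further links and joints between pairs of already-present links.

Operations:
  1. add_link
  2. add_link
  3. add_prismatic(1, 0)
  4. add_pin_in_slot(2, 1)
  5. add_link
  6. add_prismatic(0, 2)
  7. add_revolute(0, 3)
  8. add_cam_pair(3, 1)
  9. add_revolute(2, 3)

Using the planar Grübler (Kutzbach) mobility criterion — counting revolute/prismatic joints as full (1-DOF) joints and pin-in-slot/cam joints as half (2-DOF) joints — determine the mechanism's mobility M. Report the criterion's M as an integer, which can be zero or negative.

M = -1

link 0 = ground. State L|J1|J2 = 1|0|0
+link1  2|0|0
+link2  3|0|0
P(1,0) f=1→J1  3|1|0
PS(2,1) f=2→J2  3|1|1
+link3  4|1|1
P(0,2) f=1→J1  4|2|1
R(0,3) f=1→J1  4|3|1
C(3,1) f=2→J2  4|3|2
R(2,3) f=1→J1  4|4|2
M = 3(4−1)−2·4−2 = 9−8−2 = -1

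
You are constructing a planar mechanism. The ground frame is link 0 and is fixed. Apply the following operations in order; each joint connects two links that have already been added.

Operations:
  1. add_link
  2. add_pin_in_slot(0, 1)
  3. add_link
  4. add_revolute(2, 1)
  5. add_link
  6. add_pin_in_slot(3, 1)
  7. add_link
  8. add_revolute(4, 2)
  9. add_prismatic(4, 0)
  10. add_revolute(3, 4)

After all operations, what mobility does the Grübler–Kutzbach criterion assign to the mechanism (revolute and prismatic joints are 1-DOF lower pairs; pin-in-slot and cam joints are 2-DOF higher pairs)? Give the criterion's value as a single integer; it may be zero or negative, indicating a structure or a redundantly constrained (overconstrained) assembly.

link 0 = ground. State L|J1|J2 = 1|0|0
+link1  2|0|0
PS(0,1) f=2→J2  2|0|1
+link2  3|0|1
R(2,1) f=1→J1  3|1|1
+link3  4|1|1
PS(3,1) f=2→J2  4|1|2
+link4  5|1|2
R(4,2) f=1→J1  5|2|2
P(4,0) f=1→J1  5|3|2
R(3,4) f=1→J1  5|4|2
M = 3(5−1)−2·4−2 = 12−8−2 = 2

M = 2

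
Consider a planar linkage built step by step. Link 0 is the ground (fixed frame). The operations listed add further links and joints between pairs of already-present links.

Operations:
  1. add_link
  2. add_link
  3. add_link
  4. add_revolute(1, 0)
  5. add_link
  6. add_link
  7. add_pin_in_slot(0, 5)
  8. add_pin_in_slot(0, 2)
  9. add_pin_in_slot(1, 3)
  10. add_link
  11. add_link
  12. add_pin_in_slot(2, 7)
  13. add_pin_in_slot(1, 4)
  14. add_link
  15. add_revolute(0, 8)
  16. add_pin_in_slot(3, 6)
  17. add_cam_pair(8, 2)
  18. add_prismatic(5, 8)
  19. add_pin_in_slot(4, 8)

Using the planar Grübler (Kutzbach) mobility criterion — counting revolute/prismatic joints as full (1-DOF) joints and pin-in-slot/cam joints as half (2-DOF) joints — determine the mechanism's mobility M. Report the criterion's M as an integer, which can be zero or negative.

[1;0;0] (link 0 is ground)
L+ [2;0;0]
L+ [3;0;0]
L+ [4;0;0]
R(1,0)∈J1 [4;1;0]
L+ [5;1;0]
L+ [6;1;0]
PS(0,5)∈J2 [6;1;1]
PS(0,2)∈J2 [6;1;2]
PS(1,3)∈J2 [6;1;3]
L+ [7;1;3]
L+ [8;1;3]
PS(2,7)∈J2 [8;1;4]
PS(1,4)∈J2 [8;1;5]
L+ [9;1;5]
R(0,8)∈J1 [9;2;5]
PS(3,6)∈J2 [9;2;6]
C(8,2)∈J2 [9;2;7]
P(5,8)∈J1 [9;3;7]
PS(4,8)∈J2 [9;3;8]
mobility = 24 − 6 − 8 = 10

M = 10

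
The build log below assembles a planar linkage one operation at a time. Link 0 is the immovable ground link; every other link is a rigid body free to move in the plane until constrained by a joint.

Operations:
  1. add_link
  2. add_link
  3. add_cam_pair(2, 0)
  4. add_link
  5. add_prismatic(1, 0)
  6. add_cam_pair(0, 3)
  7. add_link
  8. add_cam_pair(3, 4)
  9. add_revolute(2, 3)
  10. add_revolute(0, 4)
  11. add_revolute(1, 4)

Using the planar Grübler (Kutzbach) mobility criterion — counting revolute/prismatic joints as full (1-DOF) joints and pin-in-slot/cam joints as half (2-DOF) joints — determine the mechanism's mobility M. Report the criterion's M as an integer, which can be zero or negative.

ground; <1,0,0>
#1 <2,0,0>
#2 <3,0,0>
C:2↔0 J2 <3,0,1>
#3 <4,0,1>
P:1↔0 J1 <4,1,1>
C:0↔3 J2 <4,1,2>
#4 <5,1,2>
C:3↔4 J2 <5,1,3>
R:2↔3 J1 <5,2,3>
R:0↔4 J1 <5,3,3>
R:1↔4 J1 <5,4,3>
3×4 − 2×4 − 1×3 = 1

M = 1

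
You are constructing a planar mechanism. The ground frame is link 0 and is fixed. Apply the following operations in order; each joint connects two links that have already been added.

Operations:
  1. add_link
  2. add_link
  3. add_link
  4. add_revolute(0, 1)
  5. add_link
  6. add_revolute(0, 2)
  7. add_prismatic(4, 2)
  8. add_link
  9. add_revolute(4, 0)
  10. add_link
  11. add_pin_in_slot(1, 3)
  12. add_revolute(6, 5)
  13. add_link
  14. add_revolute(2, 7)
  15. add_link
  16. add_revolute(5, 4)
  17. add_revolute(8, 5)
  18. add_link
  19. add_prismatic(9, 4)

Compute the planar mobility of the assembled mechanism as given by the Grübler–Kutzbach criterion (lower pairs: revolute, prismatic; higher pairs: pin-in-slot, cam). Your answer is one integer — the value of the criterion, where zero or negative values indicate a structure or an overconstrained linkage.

M = 8

link 0 = ground. State L|J1|J2 = 1|0|0
+link1  2|0|0
+link2  3|0|0
+link3  4|0|0
R(0,1) f=1→J1  4|1|0
+link4  5|1|0
R(0,2) f=1→J1  5|2|0
P(4,2) f=1→J1  5|3|0
+link5  6|3|0
R(4,0) f=1→J1  6|4|0
+link6  7|4|0
PS(1,3) f=2→J2  7|4|1
R(6,5) f=1→J1  7|5|1
+link7  8|5|1
R(2,7) f=1→J1  8|6|1
+link8  9|6|1
R(5,4) f=1→J1  9|7|1
R(8,5) f=1→J1  9|8|1
+link9  10|8|1
P(9,4) f=1→J1  10|9|1
M = 3(10−1)−2·9−1 = 27−18−1 = 8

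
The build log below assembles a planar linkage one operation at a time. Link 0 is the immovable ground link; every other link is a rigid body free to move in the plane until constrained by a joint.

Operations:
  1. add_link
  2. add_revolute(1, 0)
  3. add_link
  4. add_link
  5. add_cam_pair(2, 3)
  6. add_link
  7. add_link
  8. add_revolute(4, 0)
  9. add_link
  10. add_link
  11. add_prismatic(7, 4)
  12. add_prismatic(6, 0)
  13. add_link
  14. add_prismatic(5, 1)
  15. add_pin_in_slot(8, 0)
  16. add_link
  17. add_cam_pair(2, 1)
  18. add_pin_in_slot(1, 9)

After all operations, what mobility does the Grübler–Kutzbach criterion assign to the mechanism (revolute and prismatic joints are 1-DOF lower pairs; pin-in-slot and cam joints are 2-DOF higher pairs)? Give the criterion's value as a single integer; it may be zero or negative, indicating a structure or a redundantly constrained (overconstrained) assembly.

L=1 J1=0 J2=0
add link → L=2 J1=0 J2=0
R@1,0 dof=1 J1 → L=2 J1=1 J2=0
add link → L=3 J1=1 J2=0
add link → L=4 J1=1 J2=0
C@2,3 dof=2 J2 → L=4 J1=1 J2=1
add link → L=5 J1=1 J2=1
add link → L=6 J1=1 J2=1
R@4,0 dof=1 J1 → L=6 J1=2 J2=1
add link → L=7 J1=2 J2=1
add link → L=8 J1=2 J2=1
P@7,4 dof=1 J1 → L=8 J1=3 J2=1
P@6,0 dof=1 J1 → L=8 J1=4 J2=1
add link → L=9 J1=4 J2=1
P@5,1 dof=1 J1 → L=9 J1=5 J2=1
PS@8,0 dof=2 J2 → L=9 J1=5 J2=2
add link → L=10 J1=5 J2=2
C@2,1 dof=2 J2 → L=10 J1=5 J2=3
PS@1,9 dof=2 J2 → L=10 J1=5 J2=4
M=3(L−1)−2J1−J2=3·9−2·5−4=13

M = 13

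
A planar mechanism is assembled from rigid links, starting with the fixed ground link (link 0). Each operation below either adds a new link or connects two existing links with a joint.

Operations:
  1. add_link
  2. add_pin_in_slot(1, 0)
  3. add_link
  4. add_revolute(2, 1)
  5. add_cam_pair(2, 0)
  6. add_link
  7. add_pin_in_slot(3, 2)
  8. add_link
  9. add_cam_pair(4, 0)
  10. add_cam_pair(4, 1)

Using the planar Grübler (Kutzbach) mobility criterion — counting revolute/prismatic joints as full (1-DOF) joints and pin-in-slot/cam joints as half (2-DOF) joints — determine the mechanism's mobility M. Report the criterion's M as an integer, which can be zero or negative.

M = 5

ground; <1,0,0>
#1 <2,0,0>
PS:1↔0 J2 <2,0,1>
#2 <3,0,1>
R:2↔1 J1 <3,1,1>
C:2↔0 J2 <3,1,2>
#3 <4,1,2>
PS:3↔2 J2 <4,1,3>
#4 <5,1,3>
C:4↔0 J2 <5,1,4>
C:4↔1 J2 <5,1,5>
3×4 − 2×1 − 1×5 = 5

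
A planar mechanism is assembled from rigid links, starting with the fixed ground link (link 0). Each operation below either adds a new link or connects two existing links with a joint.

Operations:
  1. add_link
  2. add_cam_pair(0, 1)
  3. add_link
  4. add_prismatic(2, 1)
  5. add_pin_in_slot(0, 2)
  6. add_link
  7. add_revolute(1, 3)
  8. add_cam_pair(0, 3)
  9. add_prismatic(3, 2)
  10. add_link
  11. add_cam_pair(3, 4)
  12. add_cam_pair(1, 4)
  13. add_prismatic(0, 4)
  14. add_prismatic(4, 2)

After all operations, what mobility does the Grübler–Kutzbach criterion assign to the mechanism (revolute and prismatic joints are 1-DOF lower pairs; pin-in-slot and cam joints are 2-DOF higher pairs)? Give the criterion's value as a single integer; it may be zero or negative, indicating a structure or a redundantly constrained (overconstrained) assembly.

link 0 = ground. State L|J1|J2 = 1|0|0
+link1  2|0|0
C(0,1) f=2→J2  2|0|1
+link2  3|0|1
P(2,1) f=1→J1  3|1|1
PS(0,2) f=2→J2  3|1|2
+link3  4|1|2
R(1,3) f=1→J1  4|2|2
C(0,3) f=2→J2  4|2|3
P(3,2) f=1→J1  4|3|3
+link4  5|3|3
C(3,4) f=2→J2  5|3|4
C(1,4) f=2→J2  5|3|5
P(0,4) f=1→J1  5|4|5
P(4,2) f=1→J1  5|5|5
M = 3(5−1)−2·5−5 = 12−10−5 = -3

M = -3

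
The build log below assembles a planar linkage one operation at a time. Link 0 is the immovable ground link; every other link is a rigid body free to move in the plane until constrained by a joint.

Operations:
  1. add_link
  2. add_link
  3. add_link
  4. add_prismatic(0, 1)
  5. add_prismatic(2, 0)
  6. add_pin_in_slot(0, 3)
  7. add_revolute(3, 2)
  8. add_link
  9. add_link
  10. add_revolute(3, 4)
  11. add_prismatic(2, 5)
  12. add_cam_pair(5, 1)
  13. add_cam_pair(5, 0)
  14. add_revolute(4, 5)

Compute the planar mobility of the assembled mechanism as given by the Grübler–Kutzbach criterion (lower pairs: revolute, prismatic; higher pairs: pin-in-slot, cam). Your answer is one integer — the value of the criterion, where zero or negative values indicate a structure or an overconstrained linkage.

M = 0

(L,J1,J2)=(1,0,0); link0 fixed
link1: (2,0,0)
link2: (3,0,0)
link3: (4,0,0)
P 0-1 [J1]: (4,1,0)
P 2-0 [J1]: (4,2,0)
PS 0-3 [J2]: (4,2,1)
R 3-2 [J1]: (4,3,1)
link4: (5,3,1)
link5: (6,3,1)
R 3-4 [J1]: (6,4,1)
P 2-5 [J1]: (6,5,1)
C 5-1 [J2]: (6,5,2)
C 5-0 [J2]: (6,5,3)
R 4-5 [J1]: (6,6,3)
Grübler: 3·5 − 2·6 − 3 = 0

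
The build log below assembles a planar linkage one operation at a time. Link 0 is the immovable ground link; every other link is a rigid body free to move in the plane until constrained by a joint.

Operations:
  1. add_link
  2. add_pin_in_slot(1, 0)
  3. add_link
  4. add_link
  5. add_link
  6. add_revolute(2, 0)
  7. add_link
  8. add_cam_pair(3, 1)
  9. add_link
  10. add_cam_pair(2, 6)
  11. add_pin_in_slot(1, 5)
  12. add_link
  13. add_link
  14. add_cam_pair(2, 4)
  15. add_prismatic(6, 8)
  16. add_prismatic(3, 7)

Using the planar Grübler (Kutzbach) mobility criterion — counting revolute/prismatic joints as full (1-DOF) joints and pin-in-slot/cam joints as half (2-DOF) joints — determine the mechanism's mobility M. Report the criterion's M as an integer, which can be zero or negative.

link 0 = ground. State L|J1|J2 = 1|0|0
+link1  2|0|0
PS(1,0) f=2→J2  2|0|1
+link2  3|0|1
+link3  4|0|1
+link4  5|0|1
R(2,0) f=1→J1  5|1|1
+link5  6|1|1
C(3,1) f=2→J2  6|1|2
+link6  7|1|2
C(2,6) f=2→J2  7|1|3
PS(1,5) f=2→J2  7|1|4
+link7  8|1|4
+link8  9|1|4
C(2,4) f=2→J2  9|1|5
P(6,8) f=1→J1  9|2|5
P(3,7) f=1→J1  9|3|5
M = 3(9−1)−2·3−5 = 24−6−5 = 13

M = 13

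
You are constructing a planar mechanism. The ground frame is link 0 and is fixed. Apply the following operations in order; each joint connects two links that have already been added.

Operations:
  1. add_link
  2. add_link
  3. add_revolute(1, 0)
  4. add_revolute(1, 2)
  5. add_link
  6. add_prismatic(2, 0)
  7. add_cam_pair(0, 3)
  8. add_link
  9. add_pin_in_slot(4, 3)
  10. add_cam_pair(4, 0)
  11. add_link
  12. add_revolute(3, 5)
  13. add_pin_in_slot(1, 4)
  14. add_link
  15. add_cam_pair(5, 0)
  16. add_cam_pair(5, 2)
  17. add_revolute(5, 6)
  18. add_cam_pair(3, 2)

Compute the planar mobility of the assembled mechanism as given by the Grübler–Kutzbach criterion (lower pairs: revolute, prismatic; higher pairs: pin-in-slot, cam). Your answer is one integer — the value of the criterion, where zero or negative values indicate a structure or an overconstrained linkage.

[1;0;0] (link 0 is ground)
L+ [2;0;0]
L+ [3;0;0]
R(1,0)∈J1 [3;1;0]
R(1,2)∈J1 [3;2;0]
L+ [4;2;0]
P(2,0)∈J1 [4;3;0]
C(0,3)∈J2 [4;3;1]
L+ [5;3;1]
PS(4,3)∈J2 [5;3;2]
C(4,0)∈J2 [5;3;3]
L+ [6;3;3]
R(3,5)∈J1 [6;4;3]
PS(1,4)∈J2 [6;4;4]
L+ [7;4;4]
C(5,0)∈J2 [7;4;5]
C(5,2)∈J2 [7;4;6]
R(5,6)∈J1 [7;5;6]
C(3,2)∈J2 [7;5;7]
mobility = 18 − 10 − 7 = 1

M = 1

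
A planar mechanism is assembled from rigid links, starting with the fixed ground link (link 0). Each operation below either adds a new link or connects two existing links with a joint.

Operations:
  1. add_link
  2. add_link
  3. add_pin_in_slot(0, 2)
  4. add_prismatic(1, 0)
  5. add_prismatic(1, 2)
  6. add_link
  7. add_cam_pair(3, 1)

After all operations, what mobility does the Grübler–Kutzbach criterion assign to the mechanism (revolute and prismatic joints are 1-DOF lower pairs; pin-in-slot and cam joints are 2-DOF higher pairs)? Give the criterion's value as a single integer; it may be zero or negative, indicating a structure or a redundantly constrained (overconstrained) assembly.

link 0 = ground. State L|J1|J2 = 1|0|0
+link1  2|0|0
+link2  3|0|0
PS(0,2) f=2→J2  3|0|1
P(1,0) f=1→J1  3|1|1
P(1,2) f=1→J1  3|2|1
+link3  4|2|1
C(3,1) f=2→J2  4|2|2
M = 3(4−1)−2·2−2 = 9−4−2 = 3

M = 3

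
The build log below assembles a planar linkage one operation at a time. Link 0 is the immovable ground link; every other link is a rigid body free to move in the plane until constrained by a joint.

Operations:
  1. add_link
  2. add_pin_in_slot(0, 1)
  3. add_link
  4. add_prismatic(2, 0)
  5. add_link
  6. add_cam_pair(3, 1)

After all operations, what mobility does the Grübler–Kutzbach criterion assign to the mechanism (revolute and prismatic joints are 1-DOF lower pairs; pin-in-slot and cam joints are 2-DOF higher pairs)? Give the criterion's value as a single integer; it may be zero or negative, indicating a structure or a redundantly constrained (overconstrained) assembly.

M = 5

(L,J1,J2)=(1,0,0); link0 fixed
link1: (2,0,0)
PS 0-1 [J2]: (2,0,1)
link2: (3,0,1)
P 2-0 [J1]: (3,1,1)
link3: (4,1,1)
C 3-1 [J2]: (4,1,2)
Grübler: 3·3 − 2·1 − 2 = 5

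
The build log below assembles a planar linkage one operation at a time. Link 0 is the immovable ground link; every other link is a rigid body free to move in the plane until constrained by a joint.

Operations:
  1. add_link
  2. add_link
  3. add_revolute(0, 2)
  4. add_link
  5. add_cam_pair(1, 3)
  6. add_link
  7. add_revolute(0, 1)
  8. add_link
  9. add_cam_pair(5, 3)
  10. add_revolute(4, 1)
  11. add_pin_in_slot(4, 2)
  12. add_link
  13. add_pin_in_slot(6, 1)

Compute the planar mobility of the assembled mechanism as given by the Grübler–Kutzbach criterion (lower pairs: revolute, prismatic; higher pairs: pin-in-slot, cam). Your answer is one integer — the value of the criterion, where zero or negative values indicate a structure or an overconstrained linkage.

ground; <1,0,0>
#1 <2,0,0>
#2 <3,0,0>
R:0↔2 J1 <3,1,0>
#3 <4,1,0>
C:1↔3 J2 <4,1,1>
#4 <5,1,1>
R:0↔1 J1 <5,2,1>
#5 <6,2,1>
C:5↔3 J2 <6,2,2>
R:4↔1 J1 <6,3,2>
PS:4↔2 J2 <6,3,3>
#6 <7,3,3>
PS:6↔1 J2 <7,3,4>
3×6 − 2×3 − 1×4 = 8

M = 8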